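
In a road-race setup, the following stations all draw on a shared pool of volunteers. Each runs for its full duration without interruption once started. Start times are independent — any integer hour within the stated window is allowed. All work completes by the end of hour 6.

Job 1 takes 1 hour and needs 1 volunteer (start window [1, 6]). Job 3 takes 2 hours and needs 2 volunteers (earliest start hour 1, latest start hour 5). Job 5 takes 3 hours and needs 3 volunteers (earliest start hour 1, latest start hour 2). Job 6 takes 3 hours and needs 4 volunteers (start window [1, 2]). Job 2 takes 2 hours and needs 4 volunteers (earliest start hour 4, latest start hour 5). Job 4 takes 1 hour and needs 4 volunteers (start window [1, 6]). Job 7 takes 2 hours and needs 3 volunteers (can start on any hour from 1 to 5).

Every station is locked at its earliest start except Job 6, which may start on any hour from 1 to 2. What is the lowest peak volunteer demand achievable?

Job 6@1: h1:17  h2:12  h3:7  h4:4  h5:4  h6:0 → peak 17
Job 6@2: h1:13  h2:12  h3:7  h4:8  h5:4  h6:0 → peak 13
Best is Job 6@2, peak 13.

13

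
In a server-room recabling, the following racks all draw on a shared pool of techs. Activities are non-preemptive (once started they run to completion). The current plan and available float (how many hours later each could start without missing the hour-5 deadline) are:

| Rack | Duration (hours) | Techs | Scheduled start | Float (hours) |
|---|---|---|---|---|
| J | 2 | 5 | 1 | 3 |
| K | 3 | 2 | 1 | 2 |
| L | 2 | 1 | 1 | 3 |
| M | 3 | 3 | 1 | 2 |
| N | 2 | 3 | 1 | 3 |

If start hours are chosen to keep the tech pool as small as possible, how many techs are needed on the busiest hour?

Early-start (J@1, K@1, L@1, M@1, N@1) gives peak 14: h1:14  h2:14  h3:5  h4:0  h5:0.
Shift L→3, M→3, N→4.
Schedule J@1, K@1, L@3, M@3, N@4: h1:7  h2:7  h3:6  h4:7  h5:6 — peak 7.
Total tech-hours = 33 over 5 hours ⇒ peak ≥ ⌈33/5⌉ = 7, so 7 is optimal.

7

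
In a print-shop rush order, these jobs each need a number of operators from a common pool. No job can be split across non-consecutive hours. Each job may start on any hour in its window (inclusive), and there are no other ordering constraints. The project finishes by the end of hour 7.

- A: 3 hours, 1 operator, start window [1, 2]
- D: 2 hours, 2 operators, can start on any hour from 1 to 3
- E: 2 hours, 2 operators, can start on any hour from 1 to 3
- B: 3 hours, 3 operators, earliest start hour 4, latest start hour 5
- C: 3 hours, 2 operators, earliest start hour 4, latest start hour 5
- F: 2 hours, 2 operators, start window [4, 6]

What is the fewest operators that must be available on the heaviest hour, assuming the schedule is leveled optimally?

7

Schedule A@1, D@1, E@1, B@4, C@4, F@4: h1:5  h2:5  h3:1  h4:7  h5:7  h6:5  h7:0 — peak 7.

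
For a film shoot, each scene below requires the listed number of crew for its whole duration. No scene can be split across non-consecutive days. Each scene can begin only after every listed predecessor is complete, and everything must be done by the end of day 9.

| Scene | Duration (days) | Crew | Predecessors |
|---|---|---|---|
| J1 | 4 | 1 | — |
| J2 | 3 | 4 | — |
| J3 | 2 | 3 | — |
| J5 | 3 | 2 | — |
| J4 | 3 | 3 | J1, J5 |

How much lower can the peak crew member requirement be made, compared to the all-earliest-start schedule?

Early-start peak: d1:10  d2:10  d3:7  d4:1  d5:3  d6:3  d7:3  d8:0  d9:0 ⇒ 10.
Leveled (J1@1, J2@1, J3@5, J5@4, J4@7): d1:5  d2:5  d3:5  d4:3  d5:5  d6:5  d7:3  d8:3  d9:3 ⇒ 5.
Reduction 10 − 5 = 5.

5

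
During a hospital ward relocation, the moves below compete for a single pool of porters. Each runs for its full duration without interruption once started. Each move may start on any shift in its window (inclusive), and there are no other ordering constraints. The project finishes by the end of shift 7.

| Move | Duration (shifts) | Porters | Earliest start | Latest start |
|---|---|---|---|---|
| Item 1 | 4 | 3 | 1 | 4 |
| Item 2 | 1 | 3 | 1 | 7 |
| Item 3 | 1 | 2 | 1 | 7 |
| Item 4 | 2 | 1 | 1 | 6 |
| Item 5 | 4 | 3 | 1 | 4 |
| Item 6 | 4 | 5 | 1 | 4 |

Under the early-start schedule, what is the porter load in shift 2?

At early start, shift 2 has: Item 1, Item 4, Item 5, Item 6.
Demand: 3 + 1 + 3 + 5 = 12.

12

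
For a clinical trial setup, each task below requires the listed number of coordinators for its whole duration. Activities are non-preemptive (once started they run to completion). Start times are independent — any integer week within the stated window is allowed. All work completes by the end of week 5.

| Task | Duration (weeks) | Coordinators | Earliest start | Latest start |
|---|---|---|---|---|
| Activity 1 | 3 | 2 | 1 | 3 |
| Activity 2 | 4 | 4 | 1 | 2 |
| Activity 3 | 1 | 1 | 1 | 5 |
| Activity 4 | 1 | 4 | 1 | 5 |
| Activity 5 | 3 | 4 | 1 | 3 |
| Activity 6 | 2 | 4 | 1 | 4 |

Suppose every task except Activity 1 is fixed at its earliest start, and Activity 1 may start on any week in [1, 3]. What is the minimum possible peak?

17

Activity 1@1: w1:19  w2:14  w3:10  w4:4  w5:0 → peak 19
Activity 1@2: w1:17  w2:14  w3:10  w4:6  w5:0 → peak 17
Activity 1@3: w1:17  w2:12  w3:10  w4:6  w5:2 → peak 17
Best is Activity 1@2, peak 17.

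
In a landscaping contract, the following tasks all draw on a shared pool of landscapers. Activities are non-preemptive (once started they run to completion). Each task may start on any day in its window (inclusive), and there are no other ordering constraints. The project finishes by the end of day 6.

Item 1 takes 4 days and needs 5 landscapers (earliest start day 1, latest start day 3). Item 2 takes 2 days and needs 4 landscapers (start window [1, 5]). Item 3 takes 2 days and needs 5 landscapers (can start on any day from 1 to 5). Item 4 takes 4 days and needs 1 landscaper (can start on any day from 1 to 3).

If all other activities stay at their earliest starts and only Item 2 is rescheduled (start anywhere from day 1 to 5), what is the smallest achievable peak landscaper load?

Item 2@1: d1:15  d2:15  d3:6  d4:6  d5:0  d6:0 → peak 15
Item 2@2: d1:11  d2:15  d3:10  d4:6  d5:0  d6:0 → peak 15
Item 2@3: d1:11  d2:11  d3:10  d4:10  d5:0  d6:0 → peak 11
Item 2@4: d1:11  d2:11  d3:6  d4:10  d5:4  d6:0 → peak 11
Item 2@5: d1:11  d2:11  d3:6  d4:6  d5:4  d6:4 → peak 11
Best is Item 2@3, peak 11.

11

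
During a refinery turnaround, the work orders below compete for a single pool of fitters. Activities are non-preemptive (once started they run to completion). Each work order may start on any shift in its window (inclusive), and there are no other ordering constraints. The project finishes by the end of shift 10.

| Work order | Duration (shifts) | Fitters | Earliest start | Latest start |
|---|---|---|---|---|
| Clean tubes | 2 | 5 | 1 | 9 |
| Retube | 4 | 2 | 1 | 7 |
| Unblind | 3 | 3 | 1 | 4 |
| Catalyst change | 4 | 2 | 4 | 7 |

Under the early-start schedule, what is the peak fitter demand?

10

Early-start schedule: Clean tubes@1, Retube@1, Unblind@1, Catalyst change@4.
Load per shift: shift 1: 10, shift 2: 10, shift 3: 5, shift 4: 4, shift 5: 2, shift 6: 2, shift 7: 2, shift 8: 0, shift 9: 0, shift 10: 0.
Peak is 10.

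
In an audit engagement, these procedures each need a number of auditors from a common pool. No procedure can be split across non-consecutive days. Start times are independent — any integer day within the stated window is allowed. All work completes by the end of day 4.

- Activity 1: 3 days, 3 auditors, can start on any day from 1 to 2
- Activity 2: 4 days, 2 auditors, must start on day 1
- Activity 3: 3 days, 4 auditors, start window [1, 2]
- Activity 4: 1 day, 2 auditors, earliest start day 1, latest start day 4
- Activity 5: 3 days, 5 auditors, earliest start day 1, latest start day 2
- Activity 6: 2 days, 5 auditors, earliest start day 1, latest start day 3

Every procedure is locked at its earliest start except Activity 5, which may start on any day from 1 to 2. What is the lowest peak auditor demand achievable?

Activity 5@1: d1:21  d2:19  d3:14  d4:2 → peak 21
Activity 5@2: d1:16  d2:19  d3:14  d4:7 → peak 19
Best is Activity 5@2, peak 19.

19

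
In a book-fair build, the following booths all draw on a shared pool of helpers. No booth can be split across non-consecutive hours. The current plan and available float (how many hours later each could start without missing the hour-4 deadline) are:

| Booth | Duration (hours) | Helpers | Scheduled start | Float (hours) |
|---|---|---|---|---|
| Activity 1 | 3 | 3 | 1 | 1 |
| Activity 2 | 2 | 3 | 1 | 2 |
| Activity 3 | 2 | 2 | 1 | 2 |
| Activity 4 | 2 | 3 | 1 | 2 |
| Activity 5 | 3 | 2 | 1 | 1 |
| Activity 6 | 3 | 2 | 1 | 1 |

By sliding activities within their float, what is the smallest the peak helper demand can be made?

12

Early-start (Activity 1@1, Activity 2@1, Activity 3@1, Activity 4@1, Activity 5@1, Activity 6@1) gives peak 15: h1:15  h2:15  h3:7  h4:0.
Shift Activity 4→3.
Schedule Activity 1@1, Activity 2@1, Activity 3@1, Activity 4@3, Activity 5@1, Activity 6@1: h1:12  h2:12  h3:10  h4:3 — peak 12.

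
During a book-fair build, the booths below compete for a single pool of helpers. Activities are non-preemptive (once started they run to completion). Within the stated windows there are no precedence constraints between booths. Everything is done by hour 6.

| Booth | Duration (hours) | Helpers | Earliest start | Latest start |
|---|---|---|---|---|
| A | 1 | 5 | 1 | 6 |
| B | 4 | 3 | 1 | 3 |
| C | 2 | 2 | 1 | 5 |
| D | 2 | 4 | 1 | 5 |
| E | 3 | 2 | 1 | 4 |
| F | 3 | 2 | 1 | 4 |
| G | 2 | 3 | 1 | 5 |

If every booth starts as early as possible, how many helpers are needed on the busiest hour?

Early-start schedule: A@1, B@1, C@1, D@1, E@1, F@1, G@1.
Load per hour: hour 1: 21, hour 2: 16, hour 3: 7, hour 4: 3, hour 5: 0, hour 6: 0.
Peak is 21.

21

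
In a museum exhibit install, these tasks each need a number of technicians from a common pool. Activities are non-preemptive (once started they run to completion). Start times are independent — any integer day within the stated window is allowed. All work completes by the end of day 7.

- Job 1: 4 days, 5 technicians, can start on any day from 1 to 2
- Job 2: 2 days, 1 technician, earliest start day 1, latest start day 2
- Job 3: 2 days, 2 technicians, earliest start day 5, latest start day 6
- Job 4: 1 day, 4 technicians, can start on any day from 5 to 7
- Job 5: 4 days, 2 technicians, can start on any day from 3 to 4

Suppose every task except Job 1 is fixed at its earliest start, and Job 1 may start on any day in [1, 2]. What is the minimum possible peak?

Job 1@1: d1:6  d2:6  d3:7  d4:7  d5:8  d6:4  d7:0 → peak 8
Job 1@2: d1:1  d2:6  d3:7  d4:7  d5:13  d6:4  d7:0 → peak 13
Best is Job 1@1, peak 8.

8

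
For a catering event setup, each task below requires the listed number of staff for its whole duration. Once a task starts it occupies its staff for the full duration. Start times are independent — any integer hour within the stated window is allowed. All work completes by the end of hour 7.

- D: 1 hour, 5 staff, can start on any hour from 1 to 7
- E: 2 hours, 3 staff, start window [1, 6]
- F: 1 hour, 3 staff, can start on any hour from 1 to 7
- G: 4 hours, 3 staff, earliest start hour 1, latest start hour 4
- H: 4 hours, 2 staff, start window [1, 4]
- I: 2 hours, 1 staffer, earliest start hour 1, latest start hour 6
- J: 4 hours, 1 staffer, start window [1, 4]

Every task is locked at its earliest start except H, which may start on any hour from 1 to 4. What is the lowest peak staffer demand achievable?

16

H@1: h1:18  h2:10  h3:6  h4:6  h5:0  h6:0  h7:0 → peak 18
H@2: h1:16  h2:10  h3:6  h4:6  h5:2  h6:0  h7:0 → peak 16
H@3: h1:16  h2:8  h3:6  h4:6  h5:2  h6:2  h7:0 → peak 16
H@4: h1:16  h2:8  h3:4  h4:6  h5:2  h6:2  h7:2 → peak 16
Best is H@2, peak 16.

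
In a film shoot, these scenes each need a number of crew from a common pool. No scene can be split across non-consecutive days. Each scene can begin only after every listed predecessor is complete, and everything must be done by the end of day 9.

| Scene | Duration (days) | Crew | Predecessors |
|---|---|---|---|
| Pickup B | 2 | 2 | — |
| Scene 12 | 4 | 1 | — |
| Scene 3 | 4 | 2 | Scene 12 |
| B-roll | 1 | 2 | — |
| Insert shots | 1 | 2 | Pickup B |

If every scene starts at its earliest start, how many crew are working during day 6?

2

At early start, day 6 has: Scene 3.
Demand: 2 = 2.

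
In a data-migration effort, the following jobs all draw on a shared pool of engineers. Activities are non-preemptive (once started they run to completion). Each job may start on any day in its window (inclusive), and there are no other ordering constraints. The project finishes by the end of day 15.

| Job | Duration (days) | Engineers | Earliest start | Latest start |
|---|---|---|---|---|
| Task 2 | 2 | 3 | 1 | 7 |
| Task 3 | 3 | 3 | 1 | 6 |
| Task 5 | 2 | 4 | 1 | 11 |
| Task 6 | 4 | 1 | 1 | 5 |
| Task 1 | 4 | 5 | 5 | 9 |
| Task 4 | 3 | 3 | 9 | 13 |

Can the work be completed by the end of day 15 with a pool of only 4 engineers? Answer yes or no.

no

The minimum achievable peak is 5; 4 < 5, so no feasible schedule stays within the cap.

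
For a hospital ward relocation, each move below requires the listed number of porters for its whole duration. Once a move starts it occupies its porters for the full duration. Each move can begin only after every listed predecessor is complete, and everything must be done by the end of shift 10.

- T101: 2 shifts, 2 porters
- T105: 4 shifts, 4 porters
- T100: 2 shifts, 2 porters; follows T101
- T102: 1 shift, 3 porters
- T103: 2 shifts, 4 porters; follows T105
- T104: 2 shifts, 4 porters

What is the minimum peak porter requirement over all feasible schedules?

Early-start (T101@1, T105@1, T100@3, T102@1, T103@5, T104@1) gives peak 13: s1:13  s2:10  s3:6  s4:6  s5:4  s6:4  s7:0  s8:0  s9:0  s10:0.
Shift T102→5, T103→6, T104→8.
Schedule T101@1, T105@1, T100@3, T102@5, T103@6, T104@8: s1:6  s2:6  s3:6  s4:6  s5:3  s6:4  s7:4  s8:4  s9:4  s10:0 — peak 6.

6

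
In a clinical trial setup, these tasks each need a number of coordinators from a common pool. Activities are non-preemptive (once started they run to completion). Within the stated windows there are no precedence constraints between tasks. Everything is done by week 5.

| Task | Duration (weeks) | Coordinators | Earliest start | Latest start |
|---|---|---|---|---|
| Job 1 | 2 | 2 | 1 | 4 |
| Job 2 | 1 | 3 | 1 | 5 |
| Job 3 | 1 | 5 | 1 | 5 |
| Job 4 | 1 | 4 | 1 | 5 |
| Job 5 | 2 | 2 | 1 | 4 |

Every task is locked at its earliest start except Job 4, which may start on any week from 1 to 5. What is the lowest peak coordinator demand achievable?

Job 4@1: w1:16  w2:4  w3:0  w4:0  w5:0 → peak 16
Job 4@2: w1:12  w2:8  w3:0  w4:0  w5:0 → peak 12
Job 4@3: w1:12  w2:4  w3:4  w4:0  w5:0 → peak 12
Job 4@4: w1:12  w2:4  w3:0  w4:4  w5:0 → peak 12
Job 4@5: w1:12  w2:4  w3:0  w4:0  w5:4 → peak 12
Best is Job 4@2, peak 12.

12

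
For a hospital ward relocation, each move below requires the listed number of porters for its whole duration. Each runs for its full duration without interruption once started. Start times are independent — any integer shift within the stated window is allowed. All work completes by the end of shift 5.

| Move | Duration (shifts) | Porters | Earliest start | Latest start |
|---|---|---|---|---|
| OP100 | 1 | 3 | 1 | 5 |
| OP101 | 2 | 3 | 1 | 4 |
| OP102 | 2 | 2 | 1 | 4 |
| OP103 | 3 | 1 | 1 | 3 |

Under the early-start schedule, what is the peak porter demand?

Early-start schedule: OP100@1, OP101@1, OP102@1, OP103@1.
Load per shift: shift 1: 9, shift 2: 6, shift 3: 1, shift 4: 0, shift 5: 0.
Peak is 9.

9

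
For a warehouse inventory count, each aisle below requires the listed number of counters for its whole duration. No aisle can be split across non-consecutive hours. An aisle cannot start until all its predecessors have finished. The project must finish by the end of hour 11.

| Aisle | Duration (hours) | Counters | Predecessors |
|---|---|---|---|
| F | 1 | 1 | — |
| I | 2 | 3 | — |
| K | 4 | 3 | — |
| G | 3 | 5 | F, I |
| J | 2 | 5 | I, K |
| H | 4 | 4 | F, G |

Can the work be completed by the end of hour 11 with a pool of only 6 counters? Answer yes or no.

The minimum achievable peak is 7; 6 < 7, so no feasible schedule stays within the cap.

no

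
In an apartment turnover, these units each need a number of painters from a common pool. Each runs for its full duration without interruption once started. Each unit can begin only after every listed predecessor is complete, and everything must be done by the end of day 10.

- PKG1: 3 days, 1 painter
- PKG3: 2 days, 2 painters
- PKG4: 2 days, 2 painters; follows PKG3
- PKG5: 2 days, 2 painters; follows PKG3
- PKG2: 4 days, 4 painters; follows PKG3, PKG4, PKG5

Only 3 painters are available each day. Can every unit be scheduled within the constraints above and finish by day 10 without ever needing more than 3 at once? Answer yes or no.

no

Total painter-days = 31; over 10 days the average is 31/10 > 3, so some day must exceed 3.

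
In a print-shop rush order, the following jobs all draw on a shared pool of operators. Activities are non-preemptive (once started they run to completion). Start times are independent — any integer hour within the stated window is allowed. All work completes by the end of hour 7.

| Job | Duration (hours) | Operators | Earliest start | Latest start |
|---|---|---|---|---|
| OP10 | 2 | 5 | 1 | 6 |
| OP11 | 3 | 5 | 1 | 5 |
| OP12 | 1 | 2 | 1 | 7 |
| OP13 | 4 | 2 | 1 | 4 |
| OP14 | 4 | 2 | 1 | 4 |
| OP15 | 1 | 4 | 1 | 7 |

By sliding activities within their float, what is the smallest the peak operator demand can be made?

7

Early-start (OP10@1, OP11@1, OP12@1, OP13@1, OP14@1, OP15@1) gives peak 20: h1:20  h2:14  h3:9  h4:4  h5:0  h6:0  h7:0.
Shift OP11→5, OP12→4, OP14→4, OP15→3.
Schedule OP10@1, OP11@5, OP12@4, OP13@1, OP14@4, OP15@3: h1:7  h2:7  h3:6  h4:6  h5:7  h6:7  h7:7 — peak 7.
Total operator-hours = 47 over 7 hours ⇒ peak ≥ ⌈47/7⌉ = 7, so 7 is optimal.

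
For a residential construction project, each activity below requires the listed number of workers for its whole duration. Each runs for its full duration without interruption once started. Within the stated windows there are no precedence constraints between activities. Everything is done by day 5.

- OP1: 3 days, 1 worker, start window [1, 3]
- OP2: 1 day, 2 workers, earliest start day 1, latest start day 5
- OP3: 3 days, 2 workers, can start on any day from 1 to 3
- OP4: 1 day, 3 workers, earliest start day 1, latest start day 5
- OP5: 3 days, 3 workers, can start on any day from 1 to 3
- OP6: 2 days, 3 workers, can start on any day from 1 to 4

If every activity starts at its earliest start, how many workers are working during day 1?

At early start, day 1 has: OP1, OP2, OP3, OP4, OP5, OP6.
Demand: 1 + 2 + 2 + 3 + 3 + 3 = 14.

14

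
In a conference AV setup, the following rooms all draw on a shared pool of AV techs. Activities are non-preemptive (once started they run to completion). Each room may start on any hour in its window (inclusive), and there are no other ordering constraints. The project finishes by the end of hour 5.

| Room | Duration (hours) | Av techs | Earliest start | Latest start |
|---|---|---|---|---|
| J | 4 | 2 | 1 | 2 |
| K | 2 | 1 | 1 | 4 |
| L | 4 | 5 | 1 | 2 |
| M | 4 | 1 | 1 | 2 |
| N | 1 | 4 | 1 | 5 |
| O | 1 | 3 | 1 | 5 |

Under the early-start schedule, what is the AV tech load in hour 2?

At early start, hour 2 has: J, K, L, M.
Demand: 2 + 1 + 5 + 1 = 9.

9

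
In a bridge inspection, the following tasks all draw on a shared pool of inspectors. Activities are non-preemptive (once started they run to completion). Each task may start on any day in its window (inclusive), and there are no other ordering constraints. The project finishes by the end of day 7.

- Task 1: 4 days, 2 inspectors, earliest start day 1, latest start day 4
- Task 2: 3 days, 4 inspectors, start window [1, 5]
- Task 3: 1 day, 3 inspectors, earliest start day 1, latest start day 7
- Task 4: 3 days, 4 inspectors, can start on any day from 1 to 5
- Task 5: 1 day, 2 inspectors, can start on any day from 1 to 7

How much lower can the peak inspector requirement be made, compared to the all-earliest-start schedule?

9

Early-start peak: d1:15  d2:10  d3:10  d4:2  d5:0  d6:0  d7:0 ⇒ 15.
Leveled (Task 1@1, Task 2@1, Task 3@4, Task 4@5, Task 5@5): d1:6  d2:6  d3:6  d4:5  d5:6  d6:4  d7:4 ⇒ 6.
Reduction 15 − 6 = 9.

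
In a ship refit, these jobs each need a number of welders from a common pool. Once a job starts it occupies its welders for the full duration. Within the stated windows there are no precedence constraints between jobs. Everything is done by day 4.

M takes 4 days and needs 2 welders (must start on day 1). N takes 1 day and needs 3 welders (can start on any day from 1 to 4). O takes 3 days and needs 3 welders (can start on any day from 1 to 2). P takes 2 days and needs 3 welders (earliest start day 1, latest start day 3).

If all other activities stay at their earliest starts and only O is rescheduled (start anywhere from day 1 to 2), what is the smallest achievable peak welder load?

8

O@1: d1:11  d2:8  d3:5  d4:2 → peak 11
O@2: d1:8  d2:8  d3:5  d4:5 → peak 8
Best is O@2, peak 8.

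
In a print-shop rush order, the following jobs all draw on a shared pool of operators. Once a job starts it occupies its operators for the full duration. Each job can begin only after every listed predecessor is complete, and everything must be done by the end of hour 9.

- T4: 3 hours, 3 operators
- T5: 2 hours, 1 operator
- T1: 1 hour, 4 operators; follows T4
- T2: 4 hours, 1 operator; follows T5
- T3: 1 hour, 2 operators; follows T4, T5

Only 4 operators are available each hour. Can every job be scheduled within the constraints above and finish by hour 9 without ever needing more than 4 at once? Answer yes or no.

Schedule T4@1, T5@1, T1@4, T2@5, T3@5: h1:4  h2:4  h3:3  h4:4  h5:3  h6:1  h7:1  h8:1  h9:0 — peak 4 ≤ 4.

yes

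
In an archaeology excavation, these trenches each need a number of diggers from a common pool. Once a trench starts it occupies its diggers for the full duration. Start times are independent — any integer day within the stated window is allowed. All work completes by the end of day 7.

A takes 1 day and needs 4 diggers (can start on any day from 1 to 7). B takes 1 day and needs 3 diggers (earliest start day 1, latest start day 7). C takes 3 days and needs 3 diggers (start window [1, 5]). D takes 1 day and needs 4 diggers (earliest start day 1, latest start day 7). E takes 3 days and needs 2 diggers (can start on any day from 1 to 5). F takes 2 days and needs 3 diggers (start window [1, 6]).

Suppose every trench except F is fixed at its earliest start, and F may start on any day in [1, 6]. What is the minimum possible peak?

F@1: d1:19  d2:8  d3:5  d4:0  d5:0  d6:0  d7:0 → peak 19
F@2: d1:16  d2:8  d3:8  d4:0  d5:0  d6:0  d7:0 → peak 16
F@3: d1:16  d2:5  d3:8  d4:3  d5:0  d6:0  d7:0 → peak 16
F@4: d1:16  d2:5  d3:5  d4:3  d5:3  d6:0  d7:0 → peak 16
F@5: d1:16  d2:5  d3:5  d4:0  d5:3  d6:3  d7:0 → peak 16
F@6: d1:16  d2:5  d3:5  d4:0  d5:0  d6:3  d7:3 → peak 16
Best is F@2, peak 16.

16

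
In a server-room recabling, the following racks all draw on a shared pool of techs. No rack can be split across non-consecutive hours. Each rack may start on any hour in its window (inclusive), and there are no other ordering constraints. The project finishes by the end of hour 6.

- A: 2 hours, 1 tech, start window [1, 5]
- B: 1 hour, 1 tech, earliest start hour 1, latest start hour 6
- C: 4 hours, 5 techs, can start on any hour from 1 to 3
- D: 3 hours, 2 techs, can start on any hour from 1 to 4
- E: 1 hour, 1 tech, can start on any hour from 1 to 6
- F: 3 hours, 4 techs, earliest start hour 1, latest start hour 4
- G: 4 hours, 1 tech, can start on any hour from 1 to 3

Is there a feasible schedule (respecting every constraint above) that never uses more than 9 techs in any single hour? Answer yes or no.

The minimum achievable peak is 10; 9 < 10, so no feasible schedule stays within the cap.

no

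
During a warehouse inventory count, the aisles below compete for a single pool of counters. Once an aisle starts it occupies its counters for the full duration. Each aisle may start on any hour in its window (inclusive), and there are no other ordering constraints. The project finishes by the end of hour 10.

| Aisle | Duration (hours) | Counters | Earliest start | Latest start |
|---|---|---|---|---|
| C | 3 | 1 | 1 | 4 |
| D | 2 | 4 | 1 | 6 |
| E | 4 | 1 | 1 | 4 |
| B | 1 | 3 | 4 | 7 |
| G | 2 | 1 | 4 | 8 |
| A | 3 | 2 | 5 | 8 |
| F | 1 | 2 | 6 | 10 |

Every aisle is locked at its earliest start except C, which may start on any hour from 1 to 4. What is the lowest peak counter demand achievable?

C@1: h1:6  h2:6  h3:2  h4:5  h5:3  h6:4  h7:2  h8:0  h9:0  h10:0 → peak 6
C@2: h1:5  h2:6  h3:2  h4:6  h5:3  h6:4  h7:2  h8:0  h9:0  h10:0 → peak 6
C@3: h1:5  h2:5  h3:2  h4:6  h5:4  h6:4  h7:2  h8:0  h9:0  h10:0 → peak 6
C@4: h1:5  h2:5  h3:1  h4:6  h5:4  h6:5  h7:2  h8:0  h9:0  h10:0 → peak 6
Best is C@1, peak 6.

6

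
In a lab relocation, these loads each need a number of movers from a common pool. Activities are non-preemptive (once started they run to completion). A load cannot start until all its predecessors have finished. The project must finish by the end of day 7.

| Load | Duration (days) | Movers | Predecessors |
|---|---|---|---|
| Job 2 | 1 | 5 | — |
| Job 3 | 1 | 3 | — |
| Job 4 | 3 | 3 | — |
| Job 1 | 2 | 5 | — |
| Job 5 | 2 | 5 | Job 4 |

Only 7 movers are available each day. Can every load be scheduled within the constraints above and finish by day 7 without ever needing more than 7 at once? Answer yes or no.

no

The minimum achievable peak is 8; 7 < 8, so no feasible schedule stays within the cap.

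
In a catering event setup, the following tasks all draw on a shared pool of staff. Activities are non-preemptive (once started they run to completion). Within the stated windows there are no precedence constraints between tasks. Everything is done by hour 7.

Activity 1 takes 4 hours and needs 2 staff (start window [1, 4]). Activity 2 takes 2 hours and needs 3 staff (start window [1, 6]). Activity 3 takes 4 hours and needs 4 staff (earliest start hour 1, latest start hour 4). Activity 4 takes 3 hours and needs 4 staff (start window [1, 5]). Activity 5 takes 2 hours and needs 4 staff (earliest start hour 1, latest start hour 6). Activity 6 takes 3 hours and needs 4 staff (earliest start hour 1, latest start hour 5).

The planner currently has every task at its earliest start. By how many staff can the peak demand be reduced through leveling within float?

11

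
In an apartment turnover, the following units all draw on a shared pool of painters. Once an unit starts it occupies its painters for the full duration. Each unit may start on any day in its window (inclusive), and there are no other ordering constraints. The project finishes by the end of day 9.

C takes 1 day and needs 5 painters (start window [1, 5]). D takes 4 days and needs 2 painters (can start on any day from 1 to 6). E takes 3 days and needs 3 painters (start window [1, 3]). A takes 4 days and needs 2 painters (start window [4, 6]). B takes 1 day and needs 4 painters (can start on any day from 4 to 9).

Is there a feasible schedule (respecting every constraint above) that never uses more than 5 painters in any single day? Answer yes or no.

Schedule C@1, D@2, E@2, A@5, B@9: d1:5  d2:5  d3:5  d4:5  d5:4  d6:2  d7:2  d8:2  d9:4 — peak 5 ≤ 5.

yes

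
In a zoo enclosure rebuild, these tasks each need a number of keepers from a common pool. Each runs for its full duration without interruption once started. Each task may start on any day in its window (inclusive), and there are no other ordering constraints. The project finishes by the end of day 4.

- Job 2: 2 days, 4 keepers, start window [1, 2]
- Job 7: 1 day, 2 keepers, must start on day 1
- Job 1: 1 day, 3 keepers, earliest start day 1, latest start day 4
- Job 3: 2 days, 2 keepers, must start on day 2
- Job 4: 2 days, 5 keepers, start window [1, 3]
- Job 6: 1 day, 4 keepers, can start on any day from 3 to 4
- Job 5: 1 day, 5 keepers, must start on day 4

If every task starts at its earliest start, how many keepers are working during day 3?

6

At early start, day 3 has: Job 3, Job 6.
Demand: 2 + 4 = 6.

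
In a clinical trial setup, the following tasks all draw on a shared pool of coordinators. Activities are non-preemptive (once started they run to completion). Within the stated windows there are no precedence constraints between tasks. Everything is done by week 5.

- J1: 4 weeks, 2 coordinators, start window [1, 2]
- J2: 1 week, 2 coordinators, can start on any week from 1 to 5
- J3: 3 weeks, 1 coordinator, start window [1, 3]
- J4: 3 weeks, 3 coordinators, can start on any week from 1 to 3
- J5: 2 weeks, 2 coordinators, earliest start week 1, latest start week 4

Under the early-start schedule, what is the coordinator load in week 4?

At early start, week 4 has: J1.
Demand: 2 = 2.

2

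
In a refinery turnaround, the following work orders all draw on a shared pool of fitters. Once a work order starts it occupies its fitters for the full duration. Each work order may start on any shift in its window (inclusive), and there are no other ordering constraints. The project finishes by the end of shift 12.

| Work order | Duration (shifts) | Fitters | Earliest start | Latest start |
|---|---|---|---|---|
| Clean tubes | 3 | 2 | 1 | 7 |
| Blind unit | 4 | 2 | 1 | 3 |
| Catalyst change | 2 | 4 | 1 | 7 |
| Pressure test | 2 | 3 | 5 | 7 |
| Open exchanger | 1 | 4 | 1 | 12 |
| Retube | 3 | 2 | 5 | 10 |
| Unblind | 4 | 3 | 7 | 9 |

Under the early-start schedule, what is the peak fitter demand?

12

Early-start schedule: Clean tubes@1, Blind unit@1, Catalyst change@1, Pressure test@5, Open exchanger@1, Retube@5, Unblind@7.
Load per shift: shift 1: 12, shift 2: 8, shift 3: 4, shift 4: 2, shift 5: 5, shift 6: 5, shift 7: 5, shift 8: 3, shift 9: 3, shift 10: 3, shift 11: 0, shift 12: 0.
Peak is 12.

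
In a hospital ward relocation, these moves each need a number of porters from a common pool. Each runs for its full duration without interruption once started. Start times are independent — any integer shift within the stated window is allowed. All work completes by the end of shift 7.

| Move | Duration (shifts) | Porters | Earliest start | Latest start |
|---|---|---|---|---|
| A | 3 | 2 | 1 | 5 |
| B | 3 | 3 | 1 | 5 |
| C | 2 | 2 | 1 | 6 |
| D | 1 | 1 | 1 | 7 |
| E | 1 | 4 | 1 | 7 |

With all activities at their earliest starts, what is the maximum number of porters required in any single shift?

12

Early-start schedule: A@1, B@1, C@1, D@1, E@1.
Load per shift: shift 1: 12, shift 2: 7, shift 3: 5, shift 4: 0, shift 5: 0, shift 6: 0, shift 7: 0.
Peak is 12.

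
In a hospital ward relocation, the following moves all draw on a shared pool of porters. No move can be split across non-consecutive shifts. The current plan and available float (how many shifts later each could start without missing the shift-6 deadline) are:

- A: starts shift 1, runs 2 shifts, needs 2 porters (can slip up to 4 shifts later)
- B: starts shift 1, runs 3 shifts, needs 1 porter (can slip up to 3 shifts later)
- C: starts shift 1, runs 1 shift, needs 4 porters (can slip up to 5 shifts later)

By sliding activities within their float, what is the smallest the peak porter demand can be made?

Early-start (A@1, B@1, C@1) gives peak 7: s1:7  s2:3  s3:1  s4:0  s5:0  s6:0.
Shift C→4.
Schedule A@1, B@1, C@4: s1:3  s2:3  s3:1  s4:4  s5:0  s6:0 — peak 4.

4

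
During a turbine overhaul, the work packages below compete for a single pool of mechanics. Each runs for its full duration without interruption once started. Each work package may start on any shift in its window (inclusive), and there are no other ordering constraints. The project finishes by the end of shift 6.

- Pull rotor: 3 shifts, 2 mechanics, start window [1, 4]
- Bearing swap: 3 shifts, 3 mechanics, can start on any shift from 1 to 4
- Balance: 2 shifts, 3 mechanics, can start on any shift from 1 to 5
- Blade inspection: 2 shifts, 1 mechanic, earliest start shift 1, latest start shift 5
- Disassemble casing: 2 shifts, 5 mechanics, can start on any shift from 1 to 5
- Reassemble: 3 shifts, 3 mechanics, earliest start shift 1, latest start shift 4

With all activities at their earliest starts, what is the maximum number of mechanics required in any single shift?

Early-start schedule: Pull rotor@1, Bearing swap@1, Balance@1, Blade inspection@1, Disassemble casing@1, Reassemble@1.
Load per shift: shift 1: 17, shift 2: 17, shift 3: 8, shift 4: 0, shift 5: 0, shift 6: 0.
Peak is 17.

17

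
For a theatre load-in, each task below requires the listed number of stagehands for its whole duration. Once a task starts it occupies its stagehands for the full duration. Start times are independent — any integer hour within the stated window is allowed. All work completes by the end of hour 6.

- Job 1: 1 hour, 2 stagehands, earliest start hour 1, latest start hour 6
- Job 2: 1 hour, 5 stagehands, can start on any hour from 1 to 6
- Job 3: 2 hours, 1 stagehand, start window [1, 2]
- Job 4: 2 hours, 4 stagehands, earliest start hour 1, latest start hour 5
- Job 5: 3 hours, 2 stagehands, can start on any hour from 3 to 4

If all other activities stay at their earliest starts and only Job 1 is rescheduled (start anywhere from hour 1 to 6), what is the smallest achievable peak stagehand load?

10

Job 1@1: h1:12  h2:5  h3:2  h4:2  h5:2  h6:0 → peak 12
Job 1@2: h1:10  h2:7  h3:2  h4:2  h5:2  h6:0 → peak 10
Job 1@3: h1:10  h2:5  h3:4  h4:2  h5:2  h6:0 → peak 10
Job 1@4: h1:10  h2:5  h3:2  h4:4  h5:2  h6:0 → peak 10
Job 1@5: h1:10  h2:5  h3:2  h4:2  h5:4  h6:0 → peak 10
Job 1@6: h1:10  h2:5  h3:2  h4:2  h5:2  h6:2 → peak 10
Best is Job 1@2, peak 10.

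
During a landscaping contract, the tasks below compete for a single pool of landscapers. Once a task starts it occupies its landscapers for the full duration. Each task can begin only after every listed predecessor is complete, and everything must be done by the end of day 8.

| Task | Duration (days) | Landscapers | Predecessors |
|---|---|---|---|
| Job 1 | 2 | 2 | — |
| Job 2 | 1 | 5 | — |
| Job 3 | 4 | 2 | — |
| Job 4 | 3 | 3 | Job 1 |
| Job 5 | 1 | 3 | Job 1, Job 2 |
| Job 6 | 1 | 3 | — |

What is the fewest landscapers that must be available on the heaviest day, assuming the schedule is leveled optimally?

5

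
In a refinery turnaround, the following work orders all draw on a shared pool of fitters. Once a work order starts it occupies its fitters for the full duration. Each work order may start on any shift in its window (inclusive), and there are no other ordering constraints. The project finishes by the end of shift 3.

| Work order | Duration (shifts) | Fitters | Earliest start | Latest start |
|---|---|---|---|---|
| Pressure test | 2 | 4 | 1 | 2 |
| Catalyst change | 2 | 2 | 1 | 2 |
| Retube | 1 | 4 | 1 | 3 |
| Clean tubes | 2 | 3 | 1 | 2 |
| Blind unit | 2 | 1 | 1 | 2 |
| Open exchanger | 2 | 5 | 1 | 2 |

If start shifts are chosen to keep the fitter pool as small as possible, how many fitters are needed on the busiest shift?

15

Early-start (Pressure test@1, Catalyst change@1, Retube@1, Clean tubes@1, Blind unit@1, Open exchanger@1) gives peak 19: s1:19  s2:15  s3:0.
Shift Open exchanger→2.
Schedule Pressure test@1, Catalyst change@1, Retube@1, Clean tubes@1, Blind unit@1, Open exchanger@2: s1:14  s2:15  s3:5 — peak 15.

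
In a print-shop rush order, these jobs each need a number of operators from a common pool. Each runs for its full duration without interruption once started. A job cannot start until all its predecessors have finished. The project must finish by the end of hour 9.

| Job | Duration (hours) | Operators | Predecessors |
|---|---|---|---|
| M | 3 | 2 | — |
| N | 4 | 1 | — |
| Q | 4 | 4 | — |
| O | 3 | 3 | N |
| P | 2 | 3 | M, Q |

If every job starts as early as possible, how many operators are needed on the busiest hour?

7

Early-start schedule: M@1, N@1, Q@1, O@5, P@5.
Load per hour: hour 1: 7, hour 2: 7, hour 3: 7, hour 4: 5, hour 5: 6, hour 6: 6, hour 7: 3, hour 8: 0, hour 9: 0.
Peak is 7.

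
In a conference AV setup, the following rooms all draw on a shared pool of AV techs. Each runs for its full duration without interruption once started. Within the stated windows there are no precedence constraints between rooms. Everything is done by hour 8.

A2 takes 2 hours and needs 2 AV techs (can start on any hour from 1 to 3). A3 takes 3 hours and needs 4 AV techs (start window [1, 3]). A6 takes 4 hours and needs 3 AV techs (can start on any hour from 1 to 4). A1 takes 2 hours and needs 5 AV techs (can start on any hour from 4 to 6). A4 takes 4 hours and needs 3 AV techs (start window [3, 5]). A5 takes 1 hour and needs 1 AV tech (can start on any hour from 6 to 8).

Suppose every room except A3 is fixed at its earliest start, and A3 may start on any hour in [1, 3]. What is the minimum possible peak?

11

A3@1: h1:9  h2:9  h3:10  h4:11  h5:8  h6:4  h7:0  h8:0 → peak 11
A3@2: h1:5  h2:9  h3:10  h4:15  h5:8  h6:4  h7:0  h8:0 → peak 15
A3@3: h1:5  h2:5  h3:10  h4:15  h5:12  h6:4  h7:0  h8:0 → peak 15
Best is A3@1, peak 11.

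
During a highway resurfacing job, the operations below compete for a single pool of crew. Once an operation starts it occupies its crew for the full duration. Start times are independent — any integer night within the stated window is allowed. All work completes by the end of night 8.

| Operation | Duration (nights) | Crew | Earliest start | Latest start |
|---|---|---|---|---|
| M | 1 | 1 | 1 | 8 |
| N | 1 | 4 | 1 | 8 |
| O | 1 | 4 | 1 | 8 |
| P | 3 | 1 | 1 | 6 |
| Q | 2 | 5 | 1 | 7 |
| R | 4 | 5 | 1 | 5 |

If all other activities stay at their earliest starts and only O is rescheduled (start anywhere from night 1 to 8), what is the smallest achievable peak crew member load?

O@1: n1:20  n2:11  n3:6  n4:5  n5:0  n6:0  n7:0  n8:0 → peak 20
O@2: n1:16  n2:15  n3:6  n4:5  n5:0  n6:0  n7:0  n8:0 → peak 16
O@3: n1:16  n2:11  n3:10  n4:5  n5:0  n6:0  n7:0  n8:0 → peak 16
O@4: n1:16  n2:11  n3:6  n4:9  n5:0  n6:0  n7:0  n8:0 → peak 16
O@5: n1:16  n2:11  n3:6  n4:5  n5:4  n6:0  n7:0  n8:0 → peak 16
O@6: n1:16  n2:11  n3:6  n4:5  n5:0  n6:4  n7:0  n8:0 → peak 16
O@7: n1:16  n2:11  n3:6  n4:5  n5:0  n6:0  n7:4  n8:0 → peak 16
O@8: n1:16  n2:11  n3:6  n4:5  n5:0  n6:0  n7:0  n8:4 → peak 16
Best is O@2, peak 16.

16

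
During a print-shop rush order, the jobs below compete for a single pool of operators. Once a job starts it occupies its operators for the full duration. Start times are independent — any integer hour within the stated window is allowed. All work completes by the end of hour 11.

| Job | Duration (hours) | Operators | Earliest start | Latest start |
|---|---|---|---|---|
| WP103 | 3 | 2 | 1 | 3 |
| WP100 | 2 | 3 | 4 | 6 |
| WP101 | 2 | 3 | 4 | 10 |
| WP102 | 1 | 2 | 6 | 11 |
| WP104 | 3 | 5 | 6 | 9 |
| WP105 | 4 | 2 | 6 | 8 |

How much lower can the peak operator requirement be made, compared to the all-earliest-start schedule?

2

Early-start peak: h1:2  h2:2  h3:2  h4:6  h5:6  h6:9  h7:7  h8:7  h9:2  h10:0  h11:0 ⇒ 9.
Leveled (WP103@1, WP100@4, WP101@4, WP102@6, WP104@6, WP105@7): h1:2  h2:2  h3:2  h4:6  h5:6  h6:7  h7:7  h8:7  h9:2  h10:2  h11:0 ⇒ 7.
Reduction 9 − 7 = 2.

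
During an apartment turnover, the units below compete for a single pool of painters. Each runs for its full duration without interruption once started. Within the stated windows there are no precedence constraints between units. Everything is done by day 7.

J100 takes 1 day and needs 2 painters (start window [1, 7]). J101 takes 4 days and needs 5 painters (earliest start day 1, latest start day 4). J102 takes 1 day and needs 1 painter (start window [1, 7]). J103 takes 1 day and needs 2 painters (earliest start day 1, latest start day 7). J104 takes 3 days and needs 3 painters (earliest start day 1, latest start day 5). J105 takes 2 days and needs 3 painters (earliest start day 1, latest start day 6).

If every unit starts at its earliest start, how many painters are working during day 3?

8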